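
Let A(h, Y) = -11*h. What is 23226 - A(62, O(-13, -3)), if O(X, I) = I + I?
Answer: 23908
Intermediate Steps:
O(X, I) = 2*I
23226 - A(62, O(-13, -3)) = 23226 - (-11)*62 = 23226 - 1*(-682) = 23226 + 682 = 23908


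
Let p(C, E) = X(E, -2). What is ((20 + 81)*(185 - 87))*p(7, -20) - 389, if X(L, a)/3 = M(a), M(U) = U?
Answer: -59777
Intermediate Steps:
X(L, a) = 3*a
p(C, E) = -6 (p(C, E) = 3*(-2) = -6)
((20 + 81)*(185 - 87))*p(7, -20) - 389 = ((20 + 81)*(185 - 87))*(-6) - 389 = (101*98)*(-6) - 389 = 9898*(-6) - 389 = -59388 - 389 = -59777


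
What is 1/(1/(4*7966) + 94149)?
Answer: 31864/2999963737 ≈ 1.0621e-5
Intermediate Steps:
1/(1/(4*7966) + 94149) = 1/(1/31864 + 94149) = 1/(2999963737/31864) = 31864/2999963737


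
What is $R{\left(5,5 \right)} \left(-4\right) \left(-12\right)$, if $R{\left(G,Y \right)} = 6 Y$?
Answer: $1440$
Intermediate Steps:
$R{\left(5,5 \right)} \left(-4\right) \left(-12\right) = 6 \cdot 5 \left(-4\right) \left(-12\right) = 30 \left(-4\right) \left(-12\right) = \left(-120\right) \left(-12\right) = 1440$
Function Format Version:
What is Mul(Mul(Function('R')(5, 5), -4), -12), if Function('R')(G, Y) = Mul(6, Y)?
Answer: 1440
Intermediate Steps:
Mul(Mul(Function('R')(5, 5), -4), -12) = Mul(Mul(Mul(6, 5), -4), -12) = Mul(Mul(30, -4), -12) = Mul(-120, -12) = 1440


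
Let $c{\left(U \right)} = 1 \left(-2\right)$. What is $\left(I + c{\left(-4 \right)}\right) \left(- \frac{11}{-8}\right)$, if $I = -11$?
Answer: $- \frac{143}{8} \approx -17.875$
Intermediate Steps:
$c{\left(U \right)} = -2$
$\left(I + c{\left(-4 \right)}\right) \left(- \frac{11}{-8}\right) = \left(-11 - 2\right) \left(- \frac{11}{-8}\right) = - 13 \left(\left(-11\right) \left(- \frac{1}{8}\right)\right) = \left(-13\right) \frac{11}{8} = - \frac{143}{8}$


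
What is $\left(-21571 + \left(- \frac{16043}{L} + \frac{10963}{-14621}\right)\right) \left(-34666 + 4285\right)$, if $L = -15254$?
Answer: $\frac{555739589165631}{848018} \approx 6.5534 \cdot 10^{8}$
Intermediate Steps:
$\left(-21571 + \left(- \frac{16043}{L} + \frac{10963}{-14621}\right)\right) \left(-34666 + 4285\right) = \left(-21571 + \left(- \frac{16043}{-15254} + \frac{10963}{-14621}\right)\right) \left(-34666 + 4285\right) = \left(-21571 + \left(\left(-16043\right) \left(- \frac{1}{15254}\right) + 10963 \left(- \frac{1}{14621}\right)\right)\right) \left(-30381\right) = \left(-21571 + \left(\frac{61}{58} - \frac{10963}{14621}\right)\right) \left(-30381\right) = \left(-21571 + \frac{256027}{848018}\right) \left(-30381\right) = \left(- \frac{18292340251}{848018}\right) \left(-30381\right) = \frac{555739589165631}{848018}$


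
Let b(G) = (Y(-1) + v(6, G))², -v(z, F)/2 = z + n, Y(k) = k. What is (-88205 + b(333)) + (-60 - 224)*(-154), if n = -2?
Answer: -44388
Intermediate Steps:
v(z, F) = 4 - 2*z (v(z, F) = -2*(z - 2) = -2*(-2 + z) = 4 - 2*z)
b(G) = 81 (b(G) = (-1 + (4 - 2*6))² = (-1 + (4 - 12))² = (-1 - 8)² = (-9)² = 81)
(-88205 + b(333)) + (-60 - 224)*(-154) = (-88205 + 81) + (-60 - 224)*(-154) = -88124 - 284*(-154) = -88124 + 43736 = -44388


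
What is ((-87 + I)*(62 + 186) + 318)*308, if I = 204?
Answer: 9034872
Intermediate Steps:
((-87 + I)*(62 + 186) + 318)*308 = ((-87 + 204)*(62 + 186) + 318)*308 = (117*248 + 318)*308 = (29016 + 318)*308 = 29334*308 = 9034872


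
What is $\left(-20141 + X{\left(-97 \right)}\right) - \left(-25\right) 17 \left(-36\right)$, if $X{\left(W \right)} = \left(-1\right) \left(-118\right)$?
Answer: $-35323$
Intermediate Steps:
$X{\left(W \right)} = 118$
$\left(-20141 + X{\left(-97 \right)}\right) - \left(-25\right) 17 \left(-36\right) = \left(-20141 + 118\right) - \left(-25\right) 17 \left(-36\right) = -20023 - \left(-425\right) \left(-36\right) = -20023 - 15300 = -35323$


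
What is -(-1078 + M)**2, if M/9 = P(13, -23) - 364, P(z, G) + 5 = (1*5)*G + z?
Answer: -28270489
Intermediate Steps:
P(z, G) = -5 + z + 5*G (P(z, G) = -5 + ((1*5)*G + z) = -5 + (5*G + z) = -5 + (z + 5*G) = -5 + z + 5*G)
M = -4239 (M = 9*((-5 + 13 + 5*(-23)) - 364) = 9*((-5 + 13 - 115) - 364) = 9*(-107 - 364) = 9*(-471) = -4239)
-(-1078 + M)**2 = -(-1078 - 4239)**2 = -1*(-5317)**2 = -1*28270489 = -28270489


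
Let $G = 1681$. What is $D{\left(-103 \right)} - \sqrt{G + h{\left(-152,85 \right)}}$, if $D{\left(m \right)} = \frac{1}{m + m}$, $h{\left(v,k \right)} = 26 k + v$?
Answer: $- \frac{1}{206} - \sqrt{3739} \approx -61.152$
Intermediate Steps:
$h{\left(v,k \right)} = v + 26 k$
$D{\left(m \right)} = \frac{1}{2 m}$
$D{\left(-103 \right)} - \sqrt{G + h{\left(-152,85 \right)}} = \frac{1}{2 \left(-103\right)} - \sqrt{1681 + \left(-152 + 26 \cdot 85\right)} = \frac{1}{2} \left(- \frac{1}{103}\right) - \sqrt{1681 + \left(-152 + 2210\right)} = - \frac{1}{206} - \sqrt{1681 + 2058} = - \frac{1}{206} - \sqrt{3739}$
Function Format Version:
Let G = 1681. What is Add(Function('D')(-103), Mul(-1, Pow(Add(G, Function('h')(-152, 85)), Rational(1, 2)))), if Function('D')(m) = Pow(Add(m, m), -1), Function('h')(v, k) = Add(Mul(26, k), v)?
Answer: Add(Rational(-1, 206), Mul(-1, Pow(3739, Rational(1, 2)))) ≈ -61.152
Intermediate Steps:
Function('h')(v, k) = Add(v, Mul(26, k))
Function('D')(m) = Mul(Rational(1, 2), Pow(m, -1)) (Function('D')(m) = Pow(Mul(2, m), -1) = Mul(Rational(1, 2), Pow(m, -1)))
Add(Function('D')(-103), Mul(-1, Pow(Add(G, Function('h')(-152, 85)), Rational(1, 2)))) = Add(Mul(Rational(1, 2), Pow(-103, -1)), Mul(-1, Pow(Add(1681, Add(-152, Mul(26, 85))), Rational(1, 2)))) = Add(Mul(Rational(1, 2), Rational(-1, 103)), Mul(-1, Pow(Add(1681, Add(-152, 2210)), Rational(1, 2)))) = Add(Rational(-1, 206), Mul(-1, Pow(Add(1681, 2058), Rational(1, 2)))) = Add(Rational(-1, 206), Mul(-1, Pow(3739, Rational(1, 2))))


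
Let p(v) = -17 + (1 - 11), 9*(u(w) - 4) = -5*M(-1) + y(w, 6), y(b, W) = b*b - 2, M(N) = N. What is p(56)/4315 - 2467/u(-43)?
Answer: -95856921/8146720 ≈ -11.766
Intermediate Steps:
y(b, W) = -2 + b² (y(b, W) = b² - 2 = -2 + b²)
u(w) = 13/3 + w²/9 (u(w) = 4 + (-5*(-1) + (-2 + w²))/9 = 4 + (5 + (-2 + w²))/9 = 4 + (3 + w²)/9 = 4 + (⅓ + w²/9) = 13/3 + w²/9)
p(v) = -27 (p(v) = -17 - 10 = -27)
p(56)/4315 - 2467/u(-43) = -27/4315 - 2467/(13/3 + (⅑)*(-43)²) = -27*1/4315 - 2467/(13/3 + (⅑)*1849) = -27/4315 - 2467/(13/3 + 1849/9) = -27/4315 - 2467/1888/9 = -27/4315 - 2467*9/1888 = -27/4315 - 22203/1888 = -95856921/8146720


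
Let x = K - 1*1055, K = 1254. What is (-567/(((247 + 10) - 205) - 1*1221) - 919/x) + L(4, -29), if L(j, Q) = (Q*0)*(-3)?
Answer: -137354/33233 ≈ -4.1331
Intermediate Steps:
L(j, Q) = 0 (L(j, Q) = 0*(-3) = 0)
x = 199 (x = 1254 - 1*1055 = 1254 - 1055 = 199)
(-567/(((247 + 10) - 205) - 1*1221) - 919/x) + L(4, -29) = (-567/(((247 + 10) - 205) - 1*1221) - 919/199) + 0 = (-567/((257 - 205) - 1221) - 919*1/199) + 0 = (-567/(52 - 1221) - 919/199) + 0 = (-567/(-1169) - 919/199) + 0 = (-567*(-1/1169) - 919/199) + 0 = (81/167 - 919/199) + 0 = -137354/33233 + 0 = -137354/33233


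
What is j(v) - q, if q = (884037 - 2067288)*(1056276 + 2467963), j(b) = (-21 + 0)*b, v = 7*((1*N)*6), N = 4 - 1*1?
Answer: 4170059318343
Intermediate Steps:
N = 3 (N = 4 - 1 = 3)
v = 126 (v = 7*((1*3)*6) = 7*(3*6) = 7*18 = 126)
j(b) = -21*b
q = -4170059320989 (q = -1183251*3524239 = -4170059320989)
j(v) - q = -21*126 - 1*(-4170059320989) = -2646 + 4170059320989 = 4170059318343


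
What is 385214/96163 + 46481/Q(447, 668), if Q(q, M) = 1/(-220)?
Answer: -983345143446/96163 ≈ -1.0226e+7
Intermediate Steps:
Q(q, M) = -1/220
385214/96163 + 46481/Q(447, 668) = 385214/96163 + 46481/(-1/220) = 385214*(1/96163) + 46481*(-220) = 385214/96163 - 10225820 = -983345143446/96163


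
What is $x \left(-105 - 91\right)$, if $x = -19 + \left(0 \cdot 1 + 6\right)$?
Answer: $2548$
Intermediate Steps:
$x = -13$ ($x = -19 + \left(0 + 6\right) = -19 + 6 = -13$)
$x \left(-105 - 91\right) = - 13 \left(-105 - 91\right) = \left(-13\right) \left(-196\right) = 2548$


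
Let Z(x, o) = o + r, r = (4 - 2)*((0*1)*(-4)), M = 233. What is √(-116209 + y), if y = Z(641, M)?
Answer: 2*I*√28994 ≈ 340.55*I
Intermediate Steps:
r = 0 (r = 2*(0*(-4)) = 2*0 = 0)
Z(x, o) = o (Z(x, o) = o + 0 = o)
y = 233
√(-116209 + y) = √(-116209 + 233) = √(-115976) = 2*I*√28994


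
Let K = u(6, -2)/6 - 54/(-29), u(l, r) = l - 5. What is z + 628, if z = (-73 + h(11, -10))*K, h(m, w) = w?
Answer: 79973/174 ≈ 459.61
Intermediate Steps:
u(l, r) = -5 + l
K = 353/174 (K = (-5 + 6)/6 - 54/(-29) = 1*(1/6) - 54*(-1/29) = 1/6 + 54/29 = 353/174 ≈ 2.0287)
z = -29299/174 (z = (-73 - 10)*(353/174) = -83*353/174 = -29299/174 ≈ -168.39)
z + 628 = -29299/174 + 628 = 79973/174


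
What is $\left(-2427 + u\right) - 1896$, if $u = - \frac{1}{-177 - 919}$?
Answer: $- \frac{4738007}{1096} \approx -4323.0$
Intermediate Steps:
$u = \frac{1}{1096}$ ($u = - \frac{1}{-1096} = \left(-1\right) \left(- \frac{1}{1096}\right) = \frac{1}{1096} \approx 0.00091241$)
$\left(-2427 + u\right) - 1896 = \left(-2427 + \frac{1}{1096}\right) - 1896 = - \frac{2659991}{1096} - 1896 = - \frac{4738007}{1096}$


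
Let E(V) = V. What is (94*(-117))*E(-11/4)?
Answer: 60489/2 ≈ 30245.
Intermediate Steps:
(94*(-117))*E(-11/4) = (94*(-117))*(-11/4) = -(-120978)/4 = -10998*(-11/4) = 60489/2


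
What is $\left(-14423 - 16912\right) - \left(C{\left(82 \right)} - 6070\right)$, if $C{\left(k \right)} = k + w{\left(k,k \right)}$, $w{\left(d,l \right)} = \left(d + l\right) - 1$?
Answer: $-25510$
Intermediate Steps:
$w{\left(d,l \right)} = -1 + d + l$
$C{\left(k \right)} = -1 + 3 k$ ($C{\left(k \right)} = k + \left(-1 + k + k\right) = k + \left(-1 + 2 k\right) = -1 + 3 k$)
$\left(-14423 - 16912\right) - \left(C{\left(82 \right)} - 6070\right) = \left(-14423 - 16912\right) - \left(\left(-1 + 3 \cdot 82\right) - 6070\right) = \left(-14423 - 16912\right) - \left(\left(-1 + 246\right) - 6070\right) = -31335 - \left(245 - 6070\right) = -31335 - -5825 = -31335 + 5825 = -25510$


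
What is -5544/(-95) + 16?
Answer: 7064/95 ≈ 74.358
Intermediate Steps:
-5544/(-95) + 16 = -5544*(-1)/95 + 16 = -42*(-132/95) + 16 = 5544/95 + 16 = 7064/95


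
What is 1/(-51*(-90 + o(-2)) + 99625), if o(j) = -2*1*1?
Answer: 1/104317 ≈ 9.5862e-6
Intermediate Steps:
o(j) = -2 (o(j) = -2*1 = -2)
1/(-51*(-90 + o(-2)) + 99625) = 1/(-51*(-90 - 2) + 99625) = 1/(-51*(-92) + 99625) = 1/(4692 + 99625) = 1/104317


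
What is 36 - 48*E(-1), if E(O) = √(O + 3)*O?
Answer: 36 + 48*√2 ≈ 103.88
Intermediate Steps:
E(O) = O*√(3 + O) (E(O) = √(3 + O)*O = O*√(3 + O))
36 - 48*E(-1) = 36 - (-48)*√(3 - 1) = 36 - (-48)*√2 = 36 + 48*√2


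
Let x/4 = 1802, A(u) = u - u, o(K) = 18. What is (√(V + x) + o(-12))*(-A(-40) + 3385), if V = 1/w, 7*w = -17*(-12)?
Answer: 60930 + 3385*√74992389/102 ≈ 3.4832e+5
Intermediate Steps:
A(u) = 0
w = 204/7 (w = (-17*(-12))/7 = (⅐)*204 = 204/7 ≈ 29.143)
x = 7208 (x = 4*1802 = 7208)
V = 7/204 (V = 1/(204/7) = 7/204 ≈ 0.034314)
(√(V + x) + o(-12))*(-A(-40) + 3385) = (√(7/204 + 7208) + 18)*(-1*0 + 3385) = (√(1470439/204) + 18)*(0 + 3385) = (√74992389/102 + 18)*3385 = (18 + √74992389/102)*3385 = 60930 + 3385*√74992389/102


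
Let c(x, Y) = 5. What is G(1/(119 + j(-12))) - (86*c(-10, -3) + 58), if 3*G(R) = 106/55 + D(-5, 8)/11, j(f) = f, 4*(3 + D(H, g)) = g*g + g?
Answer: -80339/165 ≈ -486.90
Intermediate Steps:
D(H, g) = -3 + g/4 + g²/4 (D(H, g) = -3 + (g*g + g)/4 = -3 + (g² + g)/4 = -3 + (g + g²)/4 = -3 + (g/4 + g²/4) = -3 + g/4 + g²/4)
G(R) = 181/165 (G(R) = (106/55 + (-3 + (¼)*8 + (¼)*8²)/11)/3 = (106*(1/55) + (-3 + 2 + (¼)*64)*(1/11))/3 = (106/55 + (-3 + 2 + 16)*(1/11))/3 = (106/55 + 15*(1/11))/3 = (106/55 + 15/11)/3 = (⅓)*(181/55) = 181/165)
G(1/(119 + j(-12))) - (86*c(-10, -3) + 58) = 181/165 - (86*5 + 58) = 181/165 - (430 + 58) = 181/165 - 1*488 = 181/165 - 488 = -80339/165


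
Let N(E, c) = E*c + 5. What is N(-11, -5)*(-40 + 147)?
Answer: 6420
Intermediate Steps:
N(E, c) = 5 + E*c
N(-11, -5)*(-40 + 147) = (5 - 11*(-5))*(-40 + 147) = (5 + 55)*107 = 60*107 = 6420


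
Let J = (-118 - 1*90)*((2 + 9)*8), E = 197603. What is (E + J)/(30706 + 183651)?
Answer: 179299/214357 ≈ 0.83645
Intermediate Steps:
J = -18304 (J = (-118 - 90)*(11*8) = -208*88 = -18304)
(E + J)/(30706 + 183651) = (197603 - 18304)/(30706 + 183651) = 179299/214357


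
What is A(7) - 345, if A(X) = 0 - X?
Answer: -352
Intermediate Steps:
A(X) = -X
A(7) - 345 = -1*7 - 345 = -7 - 345 = -352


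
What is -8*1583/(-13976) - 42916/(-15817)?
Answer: 100012563/27632299 ≈ 3.6194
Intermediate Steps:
-8*1583/(-13976) - 42916/(-15817) = -12664*(-1/13976) - 42916*(-1/15817) = 1583/1747 + 42916/15817 = 100012563/27632299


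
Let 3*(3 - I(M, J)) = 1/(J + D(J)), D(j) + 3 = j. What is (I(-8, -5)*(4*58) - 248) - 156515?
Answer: -6086381/39 ≈ -1.5606e+5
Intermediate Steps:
D(j) = -3 + j
I(M, J) = 3 - 1/(3*(-3 + 2*J)) (I(M, J) = 3 - 1/(3*(J + (-3 + J))) = 3 - 1/(3*(-3 + 2*J)))
(I(-8, -5)*(4*58) - 248) - 156515 = ((2*(-14 + 9*(-5))/(3*(-3 + 2*(-5))))*(4*58) - 248) - 156515 = ((2*(-14 - 45)/(3*(-3 - 10)))*232 - 248) - 156515 = (((⅔)*(-59)/(-13))*232 - 248) - 156515 = (((⅔)*(-1/13)*(-59))*232 - 248) - 156515 = ((118/39)*232 - 248) - 156515 = (27376/39 - 248) - 156515 = 17704/39 - 156515 = -6086381/39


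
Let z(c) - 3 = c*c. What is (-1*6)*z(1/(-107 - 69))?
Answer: -278787/15488 ≈ -18.000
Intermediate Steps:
z(c) = 3 + c² (z(c) = 3 + c*c = 3 + c²)
(-1*6)*z(1/(-107 - 69)) = (-1*6)*(3 + (1/(-107 - 69))²) = -6*(3 + (1/(-176))²) = -6*(3 + (-1/176)²) = -6*(3 + 1/30976) = -6*92929/30976 = -278787/15488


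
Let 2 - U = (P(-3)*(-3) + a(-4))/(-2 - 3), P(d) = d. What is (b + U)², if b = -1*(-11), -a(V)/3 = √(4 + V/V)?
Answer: 5521/25 - 444*√5/25 ≈ 181.13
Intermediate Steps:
a(V) = -3*√5 (a(V) = -3*√(4 + V/V) = -3*√(4 + 1) = -3*√5)
b = 11
U = 19/5 - 3*√5/5 (U = 2 - (-3*(-3) - 3*√5)/(-2 - 3) = 2 - (9 - 3*√5)/(-5) = 2 - (9 - 3*√5)*(-1)/5 = 2 - (-9/5 + 3*√5/5) = 2 + (9/5 - 3*√5/5) = 19/5 - 3*√5/5 ≈ 2.4584)
(b + U)² = (11 + (19/5 - 3*√5/5))² = (74/5 - 3*√5/5)²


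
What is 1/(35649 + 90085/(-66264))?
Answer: 66264/2362155251 ≈ 2.8052e-5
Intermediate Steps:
1/(35649 + 90085/(-66264)) = 1/(35649 + 90085*(-1/66264)) = 1/(35649 - 90085/66264) = 1/(2362155251/66264) = 66264/2362155251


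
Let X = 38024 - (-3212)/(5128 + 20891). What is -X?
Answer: -989349668/26019 ≈ -38024.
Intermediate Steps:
X = 989349668/26019 (X = 38024 - (-3212)/26019 = 38024 - 1*(-3212/26019) = 38024 + 3212/26019 = 989349668/26019 ≈ 38024.)
-X = -1*989349668/26019 = -989349668/26019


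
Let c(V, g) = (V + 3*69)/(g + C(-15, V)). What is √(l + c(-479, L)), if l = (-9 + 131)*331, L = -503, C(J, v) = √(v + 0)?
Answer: √2*√((10156209 - 20191*I*√479)/(503 - I*√479)) ≈ 200.95 + 5.8432e-5*I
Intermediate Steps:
C(J, v) = √v
l = 40382 (l = 122*331 = 40382)
c(V, g) = (207 + V)/(g + √V) (c(V, g) = (V + 3*69)/(g + √V) = (V + 207)/(g + √V) = (207 + V)/(g + √V))
√(l + c(-479, L)) = √(40382 + (207 - 479)/(-503 + √(-479))) = √(40382 - 272/(-503 + I*√479))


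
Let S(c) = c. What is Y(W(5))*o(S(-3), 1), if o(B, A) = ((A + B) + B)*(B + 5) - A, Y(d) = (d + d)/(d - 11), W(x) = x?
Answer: 55/3 ≈ 18.333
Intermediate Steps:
Y(d) = 2*d/(-11 + d) (Y(d) = (2*d)/(-11 + d) = 2*d/(-11 + d))
o(B, A) = -A + (5 + B)*(A + 2*B) (o(B, A) = (A + 2*B)*(5 + B) - A = (5 + B)*(A + 2*B) - A = -A + (5 + B)*(A + 2*B))
Y(W(5))*o(S(-3), 1) = (2*5/(-11 + 5))*(2*(-3)**2 + 4*1 + 10*(-3) + 1*(-3)) = (2*5/(-6))*(2*9 + 4 - 30 - 3) = (2*5*(-1/6))*(18 + 4 - 30 - 3) = -5/3*(-11) = 55/3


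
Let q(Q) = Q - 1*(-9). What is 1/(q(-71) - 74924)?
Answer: -1/74986 ≈ -1.3336e-5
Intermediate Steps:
q(Q) = 9 + Q (q(Q) = Q + 9 = 9 + Q)
1/(q(-71) - 74924) = 1/((9 - 71) - 74924) = 1/(-62 - 74924) = 1/(-74986) = -1/74986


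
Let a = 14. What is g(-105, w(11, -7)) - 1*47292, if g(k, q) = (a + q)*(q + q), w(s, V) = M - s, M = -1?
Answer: -47340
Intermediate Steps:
w(s, V) = -1 - s
g(k, q) = 2*q*(14 + q) (g(k, q) = (14 + q)*(q + q) = (14 + q)*(2*q) = 2*q*(14 + q))
g(-105, w(11, -7)) - 1*47292 = 2*(-1 - 1*11)*(14 + (-1 - 1*11)) - 1*47292 = 2*(-1 - 11)*(14 + (-1 - 11)) - 47292 = 2*(-12)*(14 - 12) - 47292 = 2*(-12)*2 - 47292 = -48 - 47292 = -47340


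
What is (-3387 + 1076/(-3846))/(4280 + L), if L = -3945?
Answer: -6513739/644205 ≈ -10.111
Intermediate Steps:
(-3387 + 1076/(-3846))/(4280 + L) = (-3387 + 1076/(-3846))/(4280 - 3945) = (-3387 + 1076*(-1/3846))/335 = (-3387 - 538/1923)*(1/335) = -6513739/1923*1/335 = -6513739/644205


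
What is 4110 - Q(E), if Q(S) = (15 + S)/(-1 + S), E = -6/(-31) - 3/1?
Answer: 242679/59 ≈ 4113.2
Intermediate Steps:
E = -87/31 (E = -6*(-1/31) - 3*1 = 6/31 - 3 = -87/31 ≈ -2.8064)
Q(S) = (15 + S)/(-1 + S)
4110 - Q(E) = 4110 - (15 - 87/31)/(-1 - 87/31) = 4110 - 378/((-118/31)*31) = 4110 - (-31)*378/(118*31) = 4110 - 1*(-189/59) = 4110 + 189/59 = 242679/59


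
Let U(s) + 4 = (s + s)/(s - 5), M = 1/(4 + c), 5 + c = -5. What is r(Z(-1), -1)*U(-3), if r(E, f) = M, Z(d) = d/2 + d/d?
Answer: 13/24 ≈ 0.54167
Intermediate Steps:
c = -10 (c = -5 - 5 = -10)
M = -1/6 (M = 1/(4 - 10) = 1/(-6) = -1/6 ≈ -0.16667)
Z(d) = 1 + d/2 (Z(d) = d*(1/2) + 1 = d/2 + 1 = 1 + d/2)
r(E, f) = -1/6
U(s) = -4 + 2*s/(-5 + s) (U(s) = -4 + (s + s)/(s - 5) = -4 + (2*s)/(-5 + s) = -4 + 2*s/(-5 + s))
r(Z(-1), -1)*U(-3) = -(10 - 1*(-3))/(3*(-5 - 3)) = -(10 + 3)/(3*(-8)) = -(-1)*13/(3*8) = -1/6*(-13/4) = 13/24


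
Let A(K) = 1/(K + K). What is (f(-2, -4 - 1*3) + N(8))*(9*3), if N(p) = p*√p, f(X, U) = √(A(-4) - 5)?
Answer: 432*√2 + 27*I*√82/4 ≈ 610.94 + 61.124*I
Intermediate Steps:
A(K) = 1/(2*K)
f(X, U) = I*√82/4 (f(X, U) = √((½)/(-4) - 5) = √((½)*(-¼) - 5) = √(-⅛ - 5) = √(-41/8) = I*√82/4)
N(p) = p^(3/2)
(f(-2, -4 - 1*3) + N(8))*(9*3) = (I*√82/4 + 8^(3/2))*(9*3) = (I*√82/4 + 16*√2)*27 = (16*√2 + I*√82/4)*27 = 432*√2 + 27*I*√82/4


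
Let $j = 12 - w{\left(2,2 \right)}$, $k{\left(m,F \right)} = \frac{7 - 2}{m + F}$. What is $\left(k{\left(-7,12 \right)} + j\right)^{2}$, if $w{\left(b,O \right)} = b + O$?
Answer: $81$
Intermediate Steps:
$w{\left(b,O \right)} = O + b$
$k{\left(m,F \right)} = \frac{5}{F + m}$
$j = 8$ ($j = 12 - \left(2 + 2\right) = 12 - 4 = 8$)
$\left(k{\left(-7,12 \right)} + j\right)^{2} = \left(\frac{5}{12 - 7} + 8\right)^{2} = \left(\frac{5}{5} + 8\right)^{2} = \left(5 \cdot \frac{1}{5} + 8\right)^{2} = \left(1 + 8\right)^{2} = 9^{2} = 81$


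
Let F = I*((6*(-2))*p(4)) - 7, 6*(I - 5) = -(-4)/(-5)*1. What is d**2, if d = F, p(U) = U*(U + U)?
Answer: 87965641/25 ≈ 3.5186e+6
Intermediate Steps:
p(U) = 2*U**2 (p(U) = U*(2*U) = 2*U**2)
I = 73/15 (I = 5 + (-(-4)/(-5)*1)/6 = 5 + (-(-4)*(-1)/5*1)/6 = 5 + (-1*4/5*1)/6 = 5 + (-4/5*1)/6 = 5 + (1/6)*(-4/5) = 5 - 2/15 = 73/15 ≈ 4.8667)
F = -9379/5 (F = 73*((6*(-2))*(2*4**2))/15 - 7 = 73*(-24*16)/15 - 7 = 73*(-12*32)/15 - 7 = (73/15)*(-384) - 7 = -9344/5 - 7 = -9379/5 ≈ -1875.8)
d = -9379/5 ≈ -1875.8
d**2 = (-9379/5)**2 = 87965641/25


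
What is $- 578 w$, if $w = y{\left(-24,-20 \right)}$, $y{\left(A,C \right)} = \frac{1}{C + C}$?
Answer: $\frac{289}{20} \approx 14.45$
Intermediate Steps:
$y{\left(A,C \right)} = \frac{1}{2 C}$
$w = - \frac{1}{40}$ ($w = \frac{1}{2 \left(-20\right)} = \frac{1}{2} \left(- \frac{1}{20}\right) = - \frac{1}{40} \approx -0.025$)
$- 578 w = \left(-578\right) \left(- \frac{1}{40}\right) = \frac{289}{20}$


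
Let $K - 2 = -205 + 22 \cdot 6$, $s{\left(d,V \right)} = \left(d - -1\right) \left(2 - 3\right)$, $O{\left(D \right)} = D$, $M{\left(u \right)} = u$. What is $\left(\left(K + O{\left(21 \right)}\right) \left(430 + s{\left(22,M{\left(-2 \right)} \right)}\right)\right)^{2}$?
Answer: $414122500$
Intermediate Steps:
$s{\left(d,V \right)} = -1 - d$ ($s{\left(d,V \right)} = \left(d + \left(-2 + 3\right)\right) \left(-1\right) = \left(d + 1\right) \left(-1\right) = \left(1 + d\right) \left(-1\right) = -1 - d$)
$K = -71$ ($K = 2 + \left(-205 + 22 \cdot 6\right) = 2 + \left(-205 + 132\right) = 2 - 73 = -71$)
$\left(\left(K + O{\left(21 \right)}\right) \left(430 + s{\left(22,M{\left(-2 \right)} \right)}\right)\right)^{2} = \left(\left(-71 + 21\right) \left(430 - 23\right)\right)^{2} = \left(- 50 \left(430 - 23\right)\right)^{2} = \left(\left(-50\right) 407\right)^{2} = \left(-20350\right)^{2} = 414122500$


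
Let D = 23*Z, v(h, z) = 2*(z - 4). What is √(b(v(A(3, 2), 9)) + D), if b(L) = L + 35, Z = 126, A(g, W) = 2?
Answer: 3*√327 ≈ 54.249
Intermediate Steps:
v(h, z) = -8 + 2*z (v(h, z) = 2*(-4 + z) = -8 + 2*z)
b(L) = 35 + L
D = 2898 (D = 23*126 = 2898)
√(b(v(A(3, 2), 9)) + D) = √((35 + (-8 + 2*9)) + 2898) = √((35 + (-8 + 18)) + 2898) = √((35 + 10) + 2898) = √(45 + 2898) = √2943 = 3*√327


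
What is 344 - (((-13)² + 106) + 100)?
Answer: -31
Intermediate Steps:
344 - (((-13)² + 106) + 100) = 344 - ((169 + 106) + 100) = 344 - (275 + 100) = 344 - 1*375 = 344 - 375 = -31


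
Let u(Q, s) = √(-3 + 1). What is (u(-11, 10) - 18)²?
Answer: (18 - I*√2)² ≈ 322.0 - 50.912*I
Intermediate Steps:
u(Q, s) = I*√2 (u(Q, s) = √(-2) = I*√2)
(u(-11, 10) - 18)² = (I*√2 - 18)² = (-18 + I*√2)²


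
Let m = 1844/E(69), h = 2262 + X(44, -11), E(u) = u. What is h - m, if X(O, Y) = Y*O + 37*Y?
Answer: 92755/69 ≈ 1344.3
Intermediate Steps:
X(O, Y) = 37*Y + O*Y (X(O, Y) = O*Y + 37*Y = 37*Y + O*Y)
h = 1371 (h = 2262 - 11*(37 + 44) = 2262 - 11*81 = 2262 - 891 = 1371)
m = 1844/69 ≈ 26.725
h - m = 1371 - 1*1844/69 = 1371 - 1844/69 = 92755/69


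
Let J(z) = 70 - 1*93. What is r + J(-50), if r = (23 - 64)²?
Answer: 1658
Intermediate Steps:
J(z) = -23 (J(z) = 70 - 93 = -23)
r = 1681 (r = (-41)² = 1681)
r + J(-50) = 1681 - 23 = 1658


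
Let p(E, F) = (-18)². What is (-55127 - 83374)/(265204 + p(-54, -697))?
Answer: -138501/265528 ≈ -0.52161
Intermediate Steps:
p(E, F) = 324
(-55127 - 83374)/(265204 + p(-54, -697)) = (-55127 - 83374)/(265204 + 324) = -138501/265528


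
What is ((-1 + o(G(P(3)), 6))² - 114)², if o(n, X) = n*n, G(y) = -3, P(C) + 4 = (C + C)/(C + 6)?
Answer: 2500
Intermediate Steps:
P(C) = -4 + 2*C/(6 + C) (P(C) = -4 + (C + C)/(C + 6) = -4 + (2*C)/(6 + C) = -4 + 2*C/(6 + C))
o(n, X) = n²
((-1 + o(G(P(3)), 6))² - 114)² = ((-1 + (-3)²)² - 114)² = ((-1 + 9)² - 114)² = (8² - 114)² = (64 - 114)² = (-50)² = 2500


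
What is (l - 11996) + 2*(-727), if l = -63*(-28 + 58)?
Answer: -15340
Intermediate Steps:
l = -1890 (l = -63*30 = -1890)
(l - 11996) + 2*(-727) = (-1890 - 11996) + 2*(-727) = -13886 - 1454 = -15340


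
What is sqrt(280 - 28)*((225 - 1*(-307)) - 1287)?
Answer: -4530*sqrt(7) ≈ -11985.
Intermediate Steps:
sqrt(280 - 28)*((225 - 1*(-307)) - 1287) = sqrt(252)*((225 + 307) - 1287) = (6*sqrt(7))*(532 - 1287) = (6*sqrt(7))*(-755) = -4530*sqrt(7)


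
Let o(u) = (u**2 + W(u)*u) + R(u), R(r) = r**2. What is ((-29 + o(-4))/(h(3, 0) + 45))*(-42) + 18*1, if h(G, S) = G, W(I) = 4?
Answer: 235/8 ≈ 29.375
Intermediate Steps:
o(u) = 2*u**2 + 4*u (o(u) = (u**2 + 4*u) + u**2 = 2*u**2 + 4*u)
((-29 + o(-4))/(h(3, 0) + 45))*(-42) + 18*1 = ((-29 + 2*(-4)*(2 - 4))/(3 + 45))*(-42) + 18*1 = ((-29 + 2*(-4)*(-2))/48)*(-42) + 18 = ((-29 + 16)*(1/48))*(-42) + 18 = -13*1/48*(-42) + 18 = -13/48*(-42) + 18 = 91/8 + 18 = 235/8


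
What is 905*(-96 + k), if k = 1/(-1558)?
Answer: -135359945/1558 ≈ -86881.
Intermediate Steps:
k = -1/1558 ≈ -0.00064185
905*(-96 + k) = 905*(-96 - 1/1558) = 905*(-149569/1558) = -135359945/1558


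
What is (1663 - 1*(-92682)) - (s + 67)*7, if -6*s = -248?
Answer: 280760/3 ≈ 93587.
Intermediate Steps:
s = 124/3 (s = -⅙*(-248) = 124/3 ≈ 41.333)
(1663 - 1*(-92682)) - (s + 67)*7 = (1663 - 1*(-92682)) - (124/3 + 67)*7 = (1663 + 92682) - 325*7/3 = 94345 - 1*2275/3 = 94345 - 2275/3 = 280760/3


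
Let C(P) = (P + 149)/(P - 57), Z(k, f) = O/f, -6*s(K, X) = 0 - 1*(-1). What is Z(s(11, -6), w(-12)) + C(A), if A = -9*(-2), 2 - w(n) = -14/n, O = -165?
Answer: -7889/39 ≈ -202.28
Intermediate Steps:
s(K, X) = -⅙ (s(K, X) = -(0 - 1*(-1))/6 = -(0 + 1)/6 = -⅙*1 = -⅙)
w(n) = 2 + 14/n (w(n) = 2 - (-14)/n = 2 + 14/n)
Z(k, f) = -165/f
A = 18
C(P) = (149 + P)/(-57 + P)
Z(s(11, -6), w(-12)) + C(A) = -165/(2 + 14/(-12)) + (149 + 18)/(-57 + 18) = -165/(2 + 14*(-1/12)) + 167/(-39) = -165/(2 - 7/6) - 1/39*167 = -165/⅚ - 167/39 = -165*6/5 - 167/39 = -198 - 167/39 = -7889/39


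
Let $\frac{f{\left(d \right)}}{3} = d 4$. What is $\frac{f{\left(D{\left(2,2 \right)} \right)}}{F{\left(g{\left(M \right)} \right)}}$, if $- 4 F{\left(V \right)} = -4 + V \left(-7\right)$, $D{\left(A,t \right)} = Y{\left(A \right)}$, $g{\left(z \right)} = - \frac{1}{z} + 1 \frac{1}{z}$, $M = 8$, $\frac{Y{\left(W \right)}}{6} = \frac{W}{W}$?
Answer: $72$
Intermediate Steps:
$Y{\left(W \right)} = 6$ ($Y{\left(W \right)} = 6 \frac{W}{W} = 6 \cdot 1 = 6$)
$g{\left(z \right)} = 0$ ($g{\left(z \right)} = - \frac{1}{z} + \frac{1}{z} = 0$)
$D{\left(A,t \right)} = 6$
$F{\left(V \right)} = 1 + \frac{7 V}{4}$ ($F{\left(V \right)} = - \frac{-4 + V \left(-7\right)}{4} = - \frac{-4 - 7 V}{4} = 1 + \frac{7 V}{4}$)
$f{\left(d \right)} = 12 d$ ($f{\left(d \right)} = 3 d 4 = 3 \cdot 4 d = 12 d$)
$\frac{f{\left(D{\left(2,2 \right)} \right)}}{F{\left(g{\left(M \right)} \right)}} = \frac{12 \cdot 6}{1 + \frac{7}{4} \cdot 0} = \frac{72}{1 + 0} = \frac{72}{1} = 72 \cdot 1 = 72$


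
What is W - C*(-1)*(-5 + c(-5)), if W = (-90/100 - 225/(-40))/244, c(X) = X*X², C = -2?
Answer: 2537789/9760 ≈ 260.02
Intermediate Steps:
c(X) = X³
W = 189/9760 (W = (-90*1/100 - 225*(-1/40))*(1/244) = (-9/10 + 45/8)*(1/244) = (189/40)*(1/244) = 189/9760 ≈ 0.019365)
W - C*(-1)*(-5 + c(-5)) = 189/9760 - (-2*(-1))*(-5 + (-5)³) = 189/9760 - 2*(-5 - 125) = 189/9760 - 2*(-130) = 189/9760 - 1*(-260) = 189/9760 + 260 = 2537789/9760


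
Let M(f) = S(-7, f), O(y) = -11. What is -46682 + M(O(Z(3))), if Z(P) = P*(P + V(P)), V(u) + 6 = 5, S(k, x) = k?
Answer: -46689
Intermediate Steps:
V(u) = -1 (V(u) = -6 + 5 = -1)
Z(P) = P*(-1 + P) (Z(P) = P*(P - 1) = P*(-1 + P))
M(f) = -7
-46682 + M(O(Z(3))) = -46682 - 7 = -46689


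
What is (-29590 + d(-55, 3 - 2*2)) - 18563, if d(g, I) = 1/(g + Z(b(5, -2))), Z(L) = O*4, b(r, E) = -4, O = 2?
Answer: -2263192/47 ≈ -48153.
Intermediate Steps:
Z(L) = 8 (Z(L) = 2*4 = 8)
d(g, I) = 1/(8 + g) (d(g, I) = 1/(g + 8) = 1/(8 + g))
(-29590 + d(-55, 3 - 2*2)) - 18563 = (-29590 + 1/(8 - 55)) - 18563 = (-29590 + 1/(-47)) - 18563 = (-29590 - 1/47) - 18563 = -1390731/47 - 18563 = -2263192/47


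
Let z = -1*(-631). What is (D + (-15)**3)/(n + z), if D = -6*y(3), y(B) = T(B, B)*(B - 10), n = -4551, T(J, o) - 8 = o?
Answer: 2913/3920 ≈ 0.74311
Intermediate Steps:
T(J, o) = 8 + o
y(B) = (-10 + B)*(8 + B) (y(B) = (8 + B)*(B - 10) = (8 + B)*(-10 + B) = (-10 + B)*(8 + B))
z = 631
D = 462 (D = -6*(-10 + 3)*(8 + 3) = -(-42)*11 = -6*(-77) = 462)
(D + (-15)**3)/(n + z) = (462 + (-15)**3)/(-4551 + 631) = (462 - 3375)/(-3920) = -2913*(-1/3920) = 2913/3920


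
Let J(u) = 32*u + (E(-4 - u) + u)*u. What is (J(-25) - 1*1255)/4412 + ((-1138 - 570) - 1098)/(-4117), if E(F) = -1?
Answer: 286769/789748 ≈ 0.36311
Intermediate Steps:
J(u) = 32*u + u*(-1 + u) (J(u) = 32*u + (-1 + u)*u = 32*u + u*(-1 + u))
(J(-25) - 1*1255)/4412 + ((-1138 - 570) - 1098)/(-4117) = (-25*(31 - 25) - 1*1255)/4412 + ((-1138 - 570) - 1098)/(-4117) = (-25*6 - 1255)*(1/4412) + (-1708 - 1098)*(-1/4117) = (-150 - 1255)*(1/4412) - 2806*(-1/4117) = -1405*1/4412 + 122/179 = -1405/4412 + 122/179 = 286769/789748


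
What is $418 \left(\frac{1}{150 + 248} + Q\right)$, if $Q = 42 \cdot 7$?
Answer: $\frac{24455717}{199} \approx 1.2289 \cdot 10^{5}$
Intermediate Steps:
$Q = 294$
$418 \left(\frac{1}{150 + 248} + Q\right) = 418 \left(\frac{1}{150 + 248} + 294\right) = 418 \left(\frac{1}{398} + 294\right) = 418 \cdot \frac{117013}{398} = \frac{24455717}{199}$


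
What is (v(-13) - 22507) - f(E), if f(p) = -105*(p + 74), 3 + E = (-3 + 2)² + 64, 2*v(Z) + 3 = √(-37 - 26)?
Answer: -16457/2 + 3*I*√7/2 ≈ -8228.5 + 3.9686*I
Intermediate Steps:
v(Z) = -3/2 + 3*I*√7/2 (v(Z) = -3/2 + √(-37 - 26)/2 = -3/2 + √(-63)/2 = -3/2 + (3*I*√7)/2 = -3/2 + 3*I*√7/2)
E = 62 (E = -3 + ((-3 + 2)² + 64) = -3 + ((-1)² + 64) = -3 + (1 + 64) = -3 + 65 = 62)
f(p) = -7770 - 105*p (f(p) = -105*(74 + p) = -7770 - 105*p)
(v(-13) - 22507) - f(E) = ((-3/2 + 3*I*√7/2) - 22507) - (-7770 - 105*62) = (-45017/2 + 3*I*√7/2) - (-7770 - 6510) = (-45017/2 + 3*I*√7/2) - 1*(-14280) = (-45017/2 + 3*I*√7/2) + 14280 = -16457/2 + 3*I*√7/2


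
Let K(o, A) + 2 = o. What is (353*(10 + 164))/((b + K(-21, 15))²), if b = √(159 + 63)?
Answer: 61422/(23 - √222)² ≈ 936.09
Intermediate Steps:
K(o, A) = -2 + o
b = √222 ≈ 14.900
(353*(10 + 164))/((b + K(-21, 15))²) = (353*(10 + 164))/((√222 + (-2 - 21))²) = (353*174)/((√222 - 23)²) = 61422/((-23 + √222)²) = 61422/(-23 + √222)²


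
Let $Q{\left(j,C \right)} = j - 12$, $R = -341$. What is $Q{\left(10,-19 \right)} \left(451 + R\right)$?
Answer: $-220$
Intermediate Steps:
$Q{\left(j,C \right)} = -12 + j$ ($Q{\left(j,C \right)} = j - 12 = -12 + j$)
$Q{\left(10,-19 \right)} \left(451 + R\right) = \left(-12 + 10\right) \left(451 - 341\right) = \left(-2\right) 110 = -220$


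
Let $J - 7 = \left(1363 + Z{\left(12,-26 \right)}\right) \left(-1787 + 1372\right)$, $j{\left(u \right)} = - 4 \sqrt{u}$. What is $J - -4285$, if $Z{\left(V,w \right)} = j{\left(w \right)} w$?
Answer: $-561353 - 43160 i \sqrt{26} \approx -5.6135 \cdot 10^{5} - 2.2007 \cdot 10^{5} i$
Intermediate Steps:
$Z{\left(V,w \right)} = - 4 w^{\frac{3}{2}}$ ($Z{\left(V,w \right)} = - 4 \sqrt{w} w = - 4 w^{\frac{3}{2}}$)
$J = -565638 - 43160 i \sqrt{26}$ ($J = 7 + \left(1363 - 4 \left(-26\right)^{\frac{3}{2}}\right) \left(-1787 + 1372\right) = 7 + \left(1363 - 4 \left(- 26 i \sqrt{26}\right)\right) \left(-415\right) = 7 + \left(1363 + 104 i \sqrt{26}\right) \left(-415\right) = 7 - \left(565645 + 43160 i \sqrt{26}\right) = -565638 - 43160 i \sqrt{26} \approx -5.6564 \cdot 10^{5} - 2.2007 \cdot 10^{5} i$)
$J - -4285 = \left(-565638 - 43160 i \sqrt{26}\right) - -4285 = \left(-565638 - 43160 i \sqrt{26}\right) + 4285 = -561353 - 43160 i \sqrt{26}$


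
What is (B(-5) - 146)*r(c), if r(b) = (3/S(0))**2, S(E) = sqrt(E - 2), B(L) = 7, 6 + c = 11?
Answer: 1251/2 ≈ 625.50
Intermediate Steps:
c = 5 (c = -6 + 11 = 5)
S(E) = sqrt(-2 + E)
r(b) = -9/2 (r(b) = (3/(sqrt(-2 + 0)))**2 = (3/(sqrt(-2)))**2 = (3/((I*sqrt(2))))**2 = (3*(-I*sqrt(2)/2))**2 = (-3*I*sqrt(2)/2)**2 = -9/2)
(B(-5) - 146)*r(c) = (7 - 146)*(-9/2) = -139*(-9/2) = 1251/2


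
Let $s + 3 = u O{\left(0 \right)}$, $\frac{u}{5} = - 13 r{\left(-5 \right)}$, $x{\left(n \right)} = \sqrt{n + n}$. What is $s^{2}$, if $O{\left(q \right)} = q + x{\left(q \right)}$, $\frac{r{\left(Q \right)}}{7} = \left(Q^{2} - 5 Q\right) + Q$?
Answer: $9$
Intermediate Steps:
$r{\left(Q \right)} = - 28 Q + 7 Q^{2}$ ($r{\left(Q \right)} = 7 \left(\left(Q^{2} - 5 Q\right) + Q\right) = 7 \left(Q^{2} - 4 Q\right) = - 28 Q + 7 Q^{2}$)
$x{\left(n \right)} = \sqrt{2} \sqrt{n}$ ($x{\left(n \right)} = \sqrt{2 n} = \sqrt{2} \sqrt{n}$)
$O{\left(q \right)} = q + \sqrt{2} \sqrt{q}$
$u = -20475$ ($u = 5 \left(- 13 \cdot 7 \left(-5\right) \left(-4 - 5\right)\right) = 5 \left(- 13 \cdot 7 \left(-5\right) \left(-9\right)\right) = 5 \left(\left(-13\right) 315\right) = 5 \left(-4095\right) = -20475$)
$s = -3$ ($s = -3 - 20475 \left(0 + \sqrt{2} \sqrt{0}\right) = -3 - 20475 \left(0 + \sqrt{2} \cdot 0\right) = -3 - 20475 \left(0 + 0\right) = -3 - 0 = -3 + 0 = -3$)
$s^{2} = \left(-3\right)^{2} = 9$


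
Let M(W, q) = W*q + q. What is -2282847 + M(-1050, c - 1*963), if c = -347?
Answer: -908657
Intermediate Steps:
M(W, q) = q + W*q
-2282847 + M(-1050, c - 1*963) = -2282847 + (-347 - 1*963)*(1 - 1050) = -2282847 + (-347 - 963)*(-1049) = -2282847 - 1310*(-1049) = -2282847 + 1374190 = -908657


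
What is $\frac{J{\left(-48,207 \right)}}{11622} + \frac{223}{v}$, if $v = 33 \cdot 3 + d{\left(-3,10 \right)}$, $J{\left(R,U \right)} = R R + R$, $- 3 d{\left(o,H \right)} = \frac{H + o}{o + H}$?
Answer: $\frac{1407149}{573352} \approx 2.4543$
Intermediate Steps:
$d{\left(o,H \right)} = - \frac{1}{3}$ ($d{\left(o,H \right)} = - \frac{\left(H + o\right) \frac{1}{o + H}}{3} = - \frac{\left(H + o\right) \frac{1}{H + o}}{3} = \left(- \frac{1}{3}\right) 1 = - \frac{1}{3}$)
$J{\left(R,U \right)} = R + R^{2}$ ($J{\left(R,U \right)} = R^{2} + R = R + R^{2}$)
$v = \frac{296}{3}$ ($v = 33 \cdot 3 - \frac{1}{3} = 99 - \frac{1}{3} = \frac{296}{3} \approx 98.667$)
$\frac{J{\left(-48,207 \right)}}{11622} + \frac{223}{v} = \frac{\left(-48\right) \left(1 - 48\right)}{11622} + \frac{223}{\frac{296}{3}} = \left(-48\right) \left(-47\right) \frac{1}{11622} + 223 \cdot \frac{3}{296} = 2256 \cdot \frac{1}{11622} + \frac{669}{296} = \frac{376}{1937} + \frac{669}{296} = \frac{1407149}{573352}$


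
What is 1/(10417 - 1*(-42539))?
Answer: 1/52956 ≈ 1.8884e-5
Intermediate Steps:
1/(10417 - 1*(-42539)) = 1/(10417 + 42539) = 1/52956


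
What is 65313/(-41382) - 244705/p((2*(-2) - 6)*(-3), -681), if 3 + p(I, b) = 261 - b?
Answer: -1131967913/4317522 ≈ -262.18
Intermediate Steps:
p(I, b) = 258 - b (p(I, b) = -3 + (261 - b) = 258 - b)
65313/(-41382) - 244705/p((2*(-2) - 6)*(-3), -681) = 65313/(-41382) - 244705/(258 - 1*(-681)) = 65313*(-1/41382) - 244705/(258 + 681) = -7257/4598 - 244705/939 = -1131967913/4317522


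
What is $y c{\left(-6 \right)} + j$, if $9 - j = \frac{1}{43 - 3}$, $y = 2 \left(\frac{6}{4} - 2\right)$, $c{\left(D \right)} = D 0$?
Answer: $\frac{359}{40} \approx 8.975$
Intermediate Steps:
$c{\left(D \right)} = 0$
$y = -1$ ($y = 2 \left(6 \cdot \frac{1}{4} - 2\right) = 2 \left(\frac{3}{2} - 2\right) = 2 \left(- \frac{1}{2}\right) = -1$)
$j = \frac{359}{40}$ ($j = 9 - \frac{1}{43 - 3} = 9 - \frac{1}{40} = \frac{359}{40} \approx 8.975$)
$y c{\left(-6 \right)} + j = \left(-1\right) 0 + \frac{359}{40} = 0 + \frac{359}{40} = \frac{359}{40}$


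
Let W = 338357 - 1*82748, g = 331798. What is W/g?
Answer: 255609/331798 ≈ 0.77038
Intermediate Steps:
W = 255609 (W = 338357 - 82748 = 255609)
W/g = 255609/331798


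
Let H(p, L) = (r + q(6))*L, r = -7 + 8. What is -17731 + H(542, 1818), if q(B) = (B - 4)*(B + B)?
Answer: 27719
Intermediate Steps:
r = 1
q(B) = 2*B*(-4 + B) (q(B) = (-4 + B)*(2*B) = 2*B*(-4 + B))
H(p, L) = 25*L (H(p, L) = (1 + 2*6*(-4 + 6))*L = (1 + 2*6*2)*L = (1 + 24)*L = 25*L)
-17731 + H(542, 1818) = -17731 + 25*1818 = -17731 + 45450 = 27719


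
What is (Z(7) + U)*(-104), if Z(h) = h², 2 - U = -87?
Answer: -14352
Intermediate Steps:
U = 89 (U = 2 - 1*(-87) = 2 + 87 = 89)
(Z(7) + U)*(-104) = (7² + 89)*(-104) = (49 + 89)*(-104) = 138*(-104) = -14352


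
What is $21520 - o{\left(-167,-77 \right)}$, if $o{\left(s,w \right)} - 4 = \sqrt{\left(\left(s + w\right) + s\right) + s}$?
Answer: $21516 - 17 i \sqrt{2} \approx 21516.0 - 24.042 i$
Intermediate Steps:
$o{\left(s,w \right)} = 4 + \sqrt{w + 3 s}$ ($o{\left(s,w \right)} = 4 + \sqrt{\left(\left(s + w\right) + s\right) + s} = 4 + \sqrt{\left(w + 2 s\right) + s} = 4 + \sqrt{w + 3 s}$)
$21520 - o{\left(-167,-77 \right)} = 21520 - \left(4 + \sqrt{-77 + 3 \left(-167\right)}\right) = 21520 - \left(4 + \sqrt{-77 - 501}\right) = 21520 - \left(4 + \sqrt{-578}\right) = 21520 - \left(4 + 17 i \sqrt{2}\right) = 21516 - 17 i \sqrt{2}$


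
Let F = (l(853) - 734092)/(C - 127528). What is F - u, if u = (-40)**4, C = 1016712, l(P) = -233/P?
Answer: -1941693943300709/758473952 ≈ -2.5600e+6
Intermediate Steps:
F = -626180709/758473952 (F = (-233/853 - 734092)/(1016712 - 127528) = (-233*1/853 - 734092)/889184 = (-233/853 - 734092)*(1/889184) = -626180709/853*1/889184 = -626180709/758473952 ≈ -0.82558)
u = 2560000
F - u = -626180709/758473952 - 1*2560000 = -626180709/758473952 - 2560000 = -1941693943300709/758473952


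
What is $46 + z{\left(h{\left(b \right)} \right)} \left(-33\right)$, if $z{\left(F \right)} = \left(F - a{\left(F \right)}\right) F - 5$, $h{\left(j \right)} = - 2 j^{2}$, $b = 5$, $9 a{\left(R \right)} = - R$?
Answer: $- \frac{274367}{3} \approx -91456.0$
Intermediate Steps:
$a{\left(R \right)} = - \frac{R}{9}$ ($a{\left(R \right)} = \frac{\left(-1\right) R}{9} = - \frac{R}{9}$)
$z{\left(F \right)} = -5 + \frac{10 F^{2}}{9}$ ($z{\left(F \right)} = \left(F - - \frac{F}{9}\right) F - 5 = \left(F + \frac{F}{9}\right) F - 5 = \frac{10 F}{9} F - 5 = \frac{10 F^{2}}{9} - 5 = -5 + \frac{10 F^{2}}{9}$)
$46 + z{\left(h{\left(b \right)} \right)} \left(-33\right) = 46 + \left(-5 + \frac{10 \left(- 2 \cdot 5^{2}\right)^{2}}{9}\right) \left(-33\right) = 46 + \left(-5 + \frac{10 \left(\left(-2\right) 25\right)^{2}}{9}\right) \left(-33\right) = 46 + \left(-5 + \frac{10 \left(-50\right)^{2}}{9}\right) \left(-33\right) = 46 + \left(-5 + \frac{10}{9} \cdot 2500\right) \left(-33\right) = 46 + \left(-5 + \frac{25000}{9}\right) \left(-33\right) = 46 + \frac{24955}{9} \left(-33\right) = 46 - \frac{274505}{3} = - \frac{274367}{3}$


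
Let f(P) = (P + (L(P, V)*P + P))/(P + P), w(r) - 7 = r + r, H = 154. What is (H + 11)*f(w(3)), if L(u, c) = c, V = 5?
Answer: 1155/2 ≈ 577.50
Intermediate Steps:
w(r) = 7 + 2*r (w(r) = 7 + (r + r) = 7 + 2*r)
f(P) = 7/2 (f(P) = (P + (5*P + P))/(P + P) = (P + 6*P)/((2*P)) = (7*P)*(1/(2*P)) = 7/2)
(H + 11)*f(w(3)) = (154 + 11)*(7/2) = 165*(7/2) = 1155/2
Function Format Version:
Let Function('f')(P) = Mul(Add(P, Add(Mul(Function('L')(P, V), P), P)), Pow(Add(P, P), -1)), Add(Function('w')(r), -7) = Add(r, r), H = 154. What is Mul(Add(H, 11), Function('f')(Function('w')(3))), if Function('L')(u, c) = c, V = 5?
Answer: Rational(1155, 2) ≈ 577.50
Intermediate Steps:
Function('w')(r) = Add(7, Mul(2, r)) (Function('w')(r) = Add(7, Add(r, r)) = Add(7, Mul(2, r)))
Function('f')(P) = Rational(7, 2) (Function('f')(P) = Mul(Add(P, Add(Mul(5, P), P)), Pow(Add(P, P), -1)) = Mul(Add(P, Mul(6, P)), Pow(Mul(2, P), -1)) = Mul(Mul(7, P), Mul(Rational(1, 2), Pow(P, -1))) = Rational(7, 2))
Mul(Add(H, 11), Function('f')(Function('w')(3))) = Mul(Add(154, 11), Rational(7, 2)) = Mul(165, Rational(7, 2)) = Rational(1155, 2)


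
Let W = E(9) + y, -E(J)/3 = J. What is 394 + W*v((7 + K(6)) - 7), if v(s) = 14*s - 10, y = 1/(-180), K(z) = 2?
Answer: -921/10 ≈ -92.100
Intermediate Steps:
E(J) = -3*J
y = -1/180 ≈ -0.0055556
W = -4861/180 (W = -3*9 - 1/180 = -27 - 1/180 = -4861/180 ≈ -27.006)
v(s) = -10 + 14*s
394 + W*v((7 + K(6)) - 7) = 394 - 4861*(-10 + 14*((7 + 2) - 7))/180 = 394 - 4861*(-10 + 14*(9 - 7))/180 = 394 - 4861*(-10 + 14*2)/180 = 394 - 4861*(-10 + 28)/180 = 394 - 4861/180*18 = 394 - 4861/10 = -921/10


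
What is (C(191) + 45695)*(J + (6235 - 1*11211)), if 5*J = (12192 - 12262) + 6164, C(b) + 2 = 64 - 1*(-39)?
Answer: -860323656/5 ≈ -1.7206e+8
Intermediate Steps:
C(b) = 101 (C(b) = -2 + (64 - 1*(-39)) = -2 + (64 + 39) = -2 + 103 = 101)
J = 6094/5 (J = ((12192 - 12262) + 6164)/5 = (-70 + 6164)/5 = (1/5)*6094 = 6094/5 ≈ 1218.8)
(C(191) + 45695)*(J + (6235 - 1*11211)) = (101 + 45695)*(6094/5 + (6235 - 1*11211)) = 45796*(6094/5 + (6235 - 11211)) = 45796*(6094/5 - 4976) = 45796*(-18786/5) = -860323656/5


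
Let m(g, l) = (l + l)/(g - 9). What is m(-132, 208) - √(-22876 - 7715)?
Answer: -416/141 - 3*I*√3399 ≈ -2.9504 - 174.9*I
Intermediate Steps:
m(g, l) = 2*l/(-9 + g) (m(g, l) = (2*l)/(-9 + g) = 2*l/(-9 + g))
m(-132, 208) - √(-22876 - 7715) = 2*208/(-9 - 132) - √(-22876 - 7715) = 2*208/(-141) - √(-30591) = 2*208*(-1/141) - 3*I*√3399 = -416/141 - 3*I*√3399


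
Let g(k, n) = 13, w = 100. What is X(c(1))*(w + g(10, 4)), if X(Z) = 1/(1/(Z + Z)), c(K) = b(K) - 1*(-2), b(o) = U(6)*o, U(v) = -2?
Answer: 0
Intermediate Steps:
b(o) = -2*o
c(K) = 2 - 2*K (c(K) = -2*K - 1*(-2) = -2*K + 2 = 2 - 2*K)
X(Z) = 2*Z (X(Z) = 1/(1/(2*Z)) = 2*Z)
X(c(1))*(w + g(10, 4)) = (2*(2 - 2*1))*(100 + 13) = (2*(2 - 2))*113 = (2*0)*113 = 0*113 = 0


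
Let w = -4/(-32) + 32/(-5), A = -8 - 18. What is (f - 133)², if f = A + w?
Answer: 43705321/1600 ≈ 27316.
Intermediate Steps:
A = -26
w = -251/40 (w = -4*(-1/32) + 32*(-⅕) = ⅛ - 32/5 = -251/40 ≈ -6.2750)
f = -1291/40 (f = -26 - 251/40 = -1291/40 ≈ -32.275)
(f - 133)² = (-1291/40 - 133)² = (-6611/40)² = 43705321/1600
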